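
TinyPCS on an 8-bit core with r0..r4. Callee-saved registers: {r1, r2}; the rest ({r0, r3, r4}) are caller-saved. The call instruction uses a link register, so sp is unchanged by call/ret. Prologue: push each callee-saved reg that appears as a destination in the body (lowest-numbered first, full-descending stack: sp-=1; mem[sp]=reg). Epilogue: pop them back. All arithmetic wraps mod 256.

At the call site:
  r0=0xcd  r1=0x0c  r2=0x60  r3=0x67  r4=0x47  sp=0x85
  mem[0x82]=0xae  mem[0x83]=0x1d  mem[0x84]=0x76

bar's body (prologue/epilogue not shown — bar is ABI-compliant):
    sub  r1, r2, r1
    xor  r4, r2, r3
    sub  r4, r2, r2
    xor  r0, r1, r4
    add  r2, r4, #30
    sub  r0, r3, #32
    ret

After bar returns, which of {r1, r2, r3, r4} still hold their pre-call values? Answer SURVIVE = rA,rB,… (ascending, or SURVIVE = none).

prologue: push r1 → mem[0x84]=0x0c, sp=0x84
prologue: push r2 → mem[0x83]=0x60, sp=0x83
body[0] sub  r1, r2, r1 → r1=0x54
body[1] xor  r4, r2, r3 → r4=0x07
body[2] sub  r4, r2, r2 → r4=0x00
body[3] xor  r0, r1, r4 → r0=0x54
body[4] add  r2, r4, #30 → r2=0x1e
body[5] sub  r0, r3, #32 → r0=0x47
epilogue: pop r2=0x60, sp=0x84
epilogue: pop r1=0x0c, sp=0x85
r1: callee-saved, written=True
r2: callee-saved, written=True
r3: caller-saved, written=False
r4: caller-saved, written=True

SURVIVE = r1,r2,r3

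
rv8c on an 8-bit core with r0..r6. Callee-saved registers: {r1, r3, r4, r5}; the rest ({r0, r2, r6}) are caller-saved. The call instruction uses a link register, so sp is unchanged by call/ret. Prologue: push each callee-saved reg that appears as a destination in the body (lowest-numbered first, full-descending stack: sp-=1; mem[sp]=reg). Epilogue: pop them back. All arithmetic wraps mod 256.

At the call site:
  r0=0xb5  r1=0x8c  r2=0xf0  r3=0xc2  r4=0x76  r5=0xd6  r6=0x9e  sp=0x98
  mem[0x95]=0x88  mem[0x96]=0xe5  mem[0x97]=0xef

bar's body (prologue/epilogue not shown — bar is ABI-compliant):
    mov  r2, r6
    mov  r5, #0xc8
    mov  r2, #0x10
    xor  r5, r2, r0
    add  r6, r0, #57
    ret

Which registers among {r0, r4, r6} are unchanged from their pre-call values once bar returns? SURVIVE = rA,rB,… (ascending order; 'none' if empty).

prologue: push r5 -> mem[0x97]=0xd6, sp=0x97
body[0] mov  r2, r6 -> r2=0x9e
body[1] mov  r5, #0xc8 -> r5=0xc8
body[2] mov  r2, #0x10 -> r2=0x10
body[3] xor  r5, r2, r0 -> r5=0xa5
body[4] add  r6, r0, #57 -> r6=0xee
epilogue: pop r5=0xd6, sp=0x98
r0: caller-saved, written=False
r4: callee-saved, written=False
r6: caller-saved, written=True

SURVIVE = r0,r4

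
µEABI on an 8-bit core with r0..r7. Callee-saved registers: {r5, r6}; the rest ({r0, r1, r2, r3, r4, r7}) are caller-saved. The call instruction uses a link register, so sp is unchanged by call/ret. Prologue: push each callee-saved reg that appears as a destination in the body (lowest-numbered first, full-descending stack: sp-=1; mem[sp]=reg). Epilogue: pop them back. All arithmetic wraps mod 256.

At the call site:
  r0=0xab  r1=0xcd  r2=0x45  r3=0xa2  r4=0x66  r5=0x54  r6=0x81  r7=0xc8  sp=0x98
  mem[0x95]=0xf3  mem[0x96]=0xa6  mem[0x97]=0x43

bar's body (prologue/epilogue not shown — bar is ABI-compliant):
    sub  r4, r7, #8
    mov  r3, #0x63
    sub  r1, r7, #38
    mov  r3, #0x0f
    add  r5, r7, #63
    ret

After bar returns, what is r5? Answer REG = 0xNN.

prologue: push r5 → mem[0x97]=0x54, sp=0x97
body[0] sub  r4, r7, #8 → r4=0xc0
body[1] mov  r3, #0x63 → r3=0x63
body[2] sub  r1, r7, #38 → r1=0xa2
body[3] mov  r3, #0x0f → r3=0x0f
body[4] add  r5, r7, #63 → r5=0x07
epilogue: pop r5=0x54, sp=0x98
r5 is callee-saved → restored

REG = 0x54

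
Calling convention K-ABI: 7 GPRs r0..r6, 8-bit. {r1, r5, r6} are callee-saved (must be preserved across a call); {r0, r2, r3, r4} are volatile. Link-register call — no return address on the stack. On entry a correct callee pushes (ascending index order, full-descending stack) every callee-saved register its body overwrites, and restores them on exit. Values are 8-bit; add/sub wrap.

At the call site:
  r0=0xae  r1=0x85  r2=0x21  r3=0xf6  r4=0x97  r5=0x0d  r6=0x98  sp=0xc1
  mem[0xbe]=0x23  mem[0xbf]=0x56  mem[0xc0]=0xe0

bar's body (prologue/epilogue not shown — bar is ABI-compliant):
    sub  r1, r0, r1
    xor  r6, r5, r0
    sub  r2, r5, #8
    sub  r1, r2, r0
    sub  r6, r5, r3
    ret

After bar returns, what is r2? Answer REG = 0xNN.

prologue: push r1 → mem[0xc0]=0x85, sp=0xc0
prologue: push r6 → mem[0xbf]=0x98, sp=0xbf
body[0] sub  r1, r0, r1 → r1=0x29
body[1] xor  r6, r5, r0 → r6=0xa3
body[2] sub  r2, r5, #8 → r2=0x05
body[3] sub  r1, r2, r0 → r1=0x57
body[4] sub  r6, r5, r3 → r6=0x17
epilogue: pop r6=0x98, sp=0xc0
epilogue: pop r1=0x85, sp=0xc1
r2 is caller-saved → body value

REG = 0x05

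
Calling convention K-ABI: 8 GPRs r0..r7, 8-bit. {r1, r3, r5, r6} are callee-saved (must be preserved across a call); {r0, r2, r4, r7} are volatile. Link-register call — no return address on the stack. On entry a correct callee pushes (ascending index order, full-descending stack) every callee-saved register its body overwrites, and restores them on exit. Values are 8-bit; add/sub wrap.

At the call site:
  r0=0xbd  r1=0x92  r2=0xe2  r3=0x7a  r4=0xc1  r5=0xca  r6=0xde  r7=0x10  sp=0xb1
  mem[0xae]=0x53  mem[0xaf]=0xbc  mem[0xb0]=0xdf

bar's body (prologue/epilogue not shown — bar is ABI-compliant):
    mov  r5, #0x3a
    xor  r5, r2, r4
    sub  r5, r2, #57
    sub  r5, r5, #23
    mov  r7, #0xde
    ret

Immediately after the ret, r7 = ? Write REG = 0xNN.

prologue: push r5 -> mem[0xb0]=0xca, sp=0xb0
body[0] mov  r5, #0x3a -> r5=0x3a
body[1] xor  r5, r2, r4 -> r5=0x23
body[2] sub  r5, r2, #57 -> r5=0xa9
body[3] sub  r5, r5, #23 -> r5=0x92
body[4] mov  r7, #0xde -> r7=0xde
epilogue: pop r5=0xca, sp=0xb1
r7 is caller-saved -> body value

REG = 0xde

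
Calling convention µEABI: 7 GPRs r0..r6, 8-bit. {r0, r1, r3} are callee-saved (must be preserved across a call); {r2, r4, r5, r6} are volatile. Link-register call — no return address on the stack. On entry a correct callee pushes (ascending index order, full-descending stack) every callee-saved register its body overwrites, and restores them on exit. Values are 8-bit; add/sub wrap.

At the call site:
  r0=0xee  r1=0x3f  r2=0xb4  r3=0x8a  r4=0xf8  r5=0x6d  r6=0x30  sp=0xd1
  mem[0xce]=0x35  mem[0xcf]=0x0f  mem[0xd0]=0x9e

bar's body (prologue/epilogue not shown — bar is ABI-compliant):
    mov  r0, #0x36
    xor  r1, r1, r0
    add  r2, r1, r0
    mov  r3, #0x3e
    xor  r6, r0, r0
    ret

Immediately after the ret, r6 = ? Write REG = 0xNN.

REG = 0x00

prologue: push r0 → mem[0xd0]=0xee, sp=0xd0
prologue: push r1 → mem[0xcf]=0x3f, sp=0xcf
prologue: push r3 → mem[0xce]=0x8a, sp=0xce
body[0] mov  r0, #0x36 → r0=0x36
body[1] xor  r1, r1, r0 → r1=0x09
body[2] add  r2, r1, r0 → r2=0x3f
body[3] mov  r3, #0x3e → r3=0x3e
body[4] xor  r6, r0, r0 → r6=0x00
epilogue: pop r3=0x8a, sp=0xcf
epilogue: pop r1=0x3f, sp=0xd0
epilogue: pop r0=0xee, sp=0xd1
r6 is caller-saved → body value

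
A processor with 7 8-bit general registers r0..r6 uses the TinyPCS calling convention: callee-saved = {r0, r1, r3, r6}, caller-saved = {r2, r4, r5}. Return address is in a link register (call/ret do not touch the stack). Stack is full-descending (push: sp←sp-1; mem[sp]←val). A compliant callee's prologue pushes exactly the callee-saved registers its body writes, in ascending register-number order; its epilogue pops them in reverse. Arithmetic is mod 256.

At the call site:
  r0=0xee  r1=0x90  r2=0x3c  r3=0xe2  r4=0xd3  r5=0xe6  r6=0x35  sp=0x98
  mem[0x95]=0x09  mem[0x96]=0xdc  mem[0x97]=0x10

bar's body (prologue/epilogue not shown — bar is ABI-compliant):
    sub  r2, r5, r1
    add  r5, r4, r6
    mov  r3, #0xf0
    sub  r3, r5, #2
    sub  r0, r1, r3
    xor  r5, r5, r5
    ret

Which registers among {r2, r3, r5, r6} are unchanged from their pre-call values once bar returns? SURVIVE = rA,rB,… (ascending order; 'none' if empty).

prologue: push r0 → mem[0x97]=0xee, sp=0x97
prologue: push r3 → mem[0x96]=0xe2, sp=0x96
body[0] sub  r2, r5, r1 → r2=0x56
body[1] add  r5, r4, r6 → r5=0x08
body[2] mov  r3, #0xf0 → r3=0xf0
body[3] sub  r3, r5, #2 → r3=0x06
body[4] sub  r0, r1, r3 → r0=0x8a
body[5] xor  r5, r5, r5 → r5=0x00
epilogue: pop r3=0xe2, sp=0x97
epilogue: pop r0=0xee, sp=0x98
r2: caller-saved, written=True
r3: callee-saved, written=True
r5: caller-saved, written=True
r6: callee-saved, written=False

SURVIVE = r3,r6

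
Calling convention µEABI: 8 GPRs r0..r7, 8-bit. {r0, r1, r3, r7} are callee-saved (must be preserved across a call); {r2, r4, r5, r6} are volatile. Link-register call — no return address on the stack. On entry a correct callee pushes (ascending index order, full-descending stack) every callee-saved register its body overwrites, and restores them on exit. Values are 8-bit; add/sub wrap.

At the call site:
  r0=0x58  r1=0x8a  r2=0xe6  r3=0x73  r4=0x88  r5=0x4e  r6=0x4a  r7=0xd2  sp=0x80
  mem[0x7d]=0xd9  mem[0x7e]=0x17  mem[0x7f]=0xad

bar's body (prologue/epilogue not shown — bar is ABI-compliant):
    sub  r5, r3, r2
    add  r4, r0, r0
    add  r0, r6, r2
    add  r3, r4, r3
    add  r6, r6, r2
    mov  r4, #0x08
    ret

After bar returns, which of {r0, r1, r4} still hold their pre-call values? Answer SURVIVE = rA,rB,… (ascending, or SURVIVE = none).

SURVIVE = r0,r1

prologue: push r0 -> mem[0x7f]=0x58, sp=0x7f
prologue: push r3 -> mem[0x7e]=0x73, sp=0x7e
body[0] sub  r5, r3, r2 -> r5=0x8d
body[1] add  r4, r0, r0 -> r4=0xb0
body[2] add  r0, r6, r2 -> r0=0x30
body[3] add  r3, r4, r3 -> r3=0x23
body[4] add  r6, r6, r2 -> r6=0x30
body[5] mov  r4, #0x08 -> r4=0x08
epilogue: pop r3=0x73, sp=0x7f
epilogue: pop r0=0x58, sp=0x80
r0: callee-saved, written=True
r1: callee-saved, written=False
r4: caller-saved, written=True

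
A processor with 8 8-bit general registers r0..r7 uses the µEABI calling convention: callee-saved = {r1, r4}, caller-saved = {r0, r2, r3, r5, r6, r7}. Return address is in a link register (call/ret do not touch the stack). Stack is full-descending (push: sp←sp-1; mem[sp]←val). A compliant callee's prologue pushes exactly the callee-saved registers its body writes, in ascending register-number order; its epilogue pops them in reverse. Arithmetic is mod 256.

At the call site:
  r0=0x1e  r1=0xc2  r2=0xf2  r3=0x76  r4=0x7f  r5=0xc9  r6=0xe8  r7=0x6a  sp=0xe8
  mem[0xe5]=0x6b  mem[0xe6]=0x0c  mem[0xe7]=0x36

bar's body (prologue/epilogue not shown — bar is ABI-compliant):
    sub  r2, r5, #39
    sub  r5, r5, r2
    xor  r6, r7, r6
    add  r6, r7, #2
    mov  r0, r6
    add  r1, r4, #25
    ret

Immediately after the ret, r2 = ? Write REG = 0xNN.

prologue: push r1 -> mem[0xe7]=0xc2, sp=0xe7
body[0] sub  r2, r5, #39 -> r2=0xa2
body[1] sub  r5, r5, r2 -> r5=0x27
body[2] xor  r6, r7, r6 -> r6=0x82
body[3] add  r6, r7, #2 -> r6=0x6c
body[4] mov  r0, r6 -> r0=0x6c
body[5] add  r1, r4, #25 -> r1=0x98
epilogue: pop r1=0xc2, sp=0xe8
r2 is caller-saved -> body value

REG = 0xa2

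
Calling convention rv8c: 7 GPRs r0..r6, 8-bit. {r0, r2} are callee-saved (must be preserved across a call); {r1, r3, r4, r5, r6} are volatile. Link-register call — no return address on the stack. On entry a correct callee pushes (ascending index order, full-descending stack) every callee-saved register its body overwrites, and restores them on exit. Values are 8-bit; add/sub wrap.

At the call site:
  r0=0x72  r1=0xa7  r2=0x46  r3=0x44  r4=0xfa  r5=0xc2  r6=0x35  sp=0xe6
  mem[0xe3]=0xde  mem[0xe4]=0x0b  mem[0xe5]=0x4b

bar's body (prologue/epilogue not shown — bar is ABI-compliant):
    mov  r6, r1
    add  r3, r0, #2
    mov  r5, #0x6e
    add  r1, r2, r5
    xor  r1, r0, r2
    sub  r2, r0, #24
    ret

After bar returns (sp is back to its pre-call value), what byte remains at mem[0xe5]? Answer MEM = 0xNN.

MEM = 0x46

prologue: push r2 -> mem[0xe5]=0x46, sp=0xe5
body[0] mov  r6, r1 -> r6=0xa7
body[1] add  r3, r0, #2 -> r3=0x74
body[2] mov  r5, #0x6e -> r5=0x6e
body[3] add  r1, r2, r5 -> r1=0xb4
body[4] xor  r1, r0, r2 -> r1=0x34
body[5] sub  r2, r0, #24 -> r2=0x5a
epilogue: pop r2=0x46, sp=0xe6
prologue pushed ['r2'] at ['0xe5']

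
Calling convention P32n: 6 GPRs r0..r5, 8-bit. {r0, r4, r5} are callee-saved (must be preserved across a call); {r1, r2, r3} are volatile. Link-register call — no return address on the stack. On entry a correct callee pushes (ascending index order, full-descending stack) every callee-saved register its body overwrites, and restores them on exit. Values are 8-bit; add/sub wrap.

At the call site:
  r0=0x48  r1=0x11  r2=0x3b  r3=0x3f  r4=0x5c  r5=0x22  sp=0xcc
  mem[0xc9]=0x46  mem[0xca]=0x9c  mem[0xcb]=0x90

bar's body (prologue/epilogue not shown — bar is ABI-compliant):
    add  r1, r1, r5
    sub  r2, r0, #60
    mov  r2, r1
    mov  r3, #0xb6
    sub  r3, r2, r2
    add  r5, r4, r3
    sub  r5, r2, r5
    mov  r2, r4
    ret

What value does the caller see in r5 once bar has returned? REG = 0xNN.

REG = 0x22

prologue: push r5 -> mem[0xcb]=0x22, sp=0xcb
body[0] add  r1, r1, r5 -> r1=0x33
body[1] sub  r2, r0, #60 -> r2=0x0c
body[2] mov  r2, r1 -> r2=0x33
body[3] mov  r3, #0xb6 -> r3=0xb6
body[4] sub  r3, r2, r2 -> r3=0x00
body[5] add  r5, r4, r3 -> r5=0x5c
body[6] sub  r5, r2, r5 -> r5=0xd7
body[7] mov  r2, r4 -> r2=0x5c
epilogue: pop r5=0x22, sp=0xcc
r5 is callee-saved -> restored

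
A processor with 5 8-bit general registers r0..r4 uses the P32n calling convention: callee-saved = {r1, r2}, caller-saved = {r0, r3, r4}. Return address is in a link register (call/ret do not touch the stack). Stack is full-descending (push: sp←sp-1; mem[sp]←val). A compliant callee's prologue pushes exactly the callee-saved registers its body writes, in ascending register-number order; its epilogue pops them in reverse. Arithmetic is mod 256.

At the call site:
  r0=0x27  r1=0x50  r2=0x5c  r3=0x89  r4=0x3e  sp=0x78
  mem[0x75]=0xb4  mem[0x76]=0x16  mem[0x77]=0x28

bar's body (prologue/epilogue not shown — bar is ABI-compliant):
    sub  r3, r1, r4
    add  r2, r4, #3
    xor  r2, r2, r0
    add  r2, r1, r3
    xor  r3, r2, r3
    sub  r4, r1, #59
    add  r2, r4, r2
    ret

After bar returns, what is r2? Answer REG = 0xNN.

REG = 0x5c

prologue: push r2 -> mem[0x77]=0x5c, sp=0x77
body[0] sub  r3, r1, r4 -> r3=0x12
body[1] add  r2, r4, #3 -> r2=0x41
body[2] xor  r2, r2, r0 -> r2=0x66
body[3] add  r2, r1, r3 -> r2=0x62
body[4] xor  r3, r2, r3 -> r3=0x70
body[5] sub  r4, r1, #59 -> r4=0x15
body[6] add  r2, r4, r2 -> r2=0x77
epilogue: pop r2=0x5c, sp=0x78
r2 is callee-saved -> restored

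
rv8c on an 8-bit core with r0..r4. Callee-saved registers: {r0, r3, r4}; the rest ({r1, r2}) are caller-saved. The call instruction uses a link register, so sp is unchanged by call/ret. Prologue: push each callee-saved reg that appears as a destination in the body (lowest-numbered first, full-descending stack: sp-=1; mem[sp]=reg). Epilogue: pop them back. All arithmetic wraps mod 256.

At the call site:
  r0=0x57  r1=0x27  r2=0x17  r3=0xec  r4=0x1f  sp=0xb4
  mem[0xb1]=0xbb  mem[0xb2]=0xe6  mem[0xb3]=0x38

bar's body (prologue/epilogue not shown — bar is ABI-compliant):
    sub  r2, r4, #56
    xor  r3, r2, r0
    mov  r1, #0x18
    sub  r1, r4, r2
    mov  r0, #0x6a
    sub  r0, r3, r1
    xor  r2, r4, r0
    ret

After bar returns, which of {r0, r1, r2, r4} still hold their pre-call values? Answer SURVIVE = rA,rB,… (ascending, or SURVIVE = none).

SURVIVE = r0,r4

prologue: push r0 -> mem[0xb3]=0x57, sp=0xb3
prologue: push r3 -> mem[0xb2]=0xec, sp=0xb2
body[0] sub  r2, r4, #56 -> r2=0xe7
body[1] xor  r3, r2, r0 -> r3=0xb0
body[2] mov  r1, #0x18 -> r1=0x18
body[3] sub  r1, r4, r2 -> r1=0x38
body[4] mov  r0, #0x6a -> r0=0x6a
body[5] sub  r0, r3, r1 -> r0=0x78
body[6] xor  r2, r4, r0 -> r2=0x67
epilogue: pop r3=0xec, sp=0xb3
epilogue: pop r0=0x57, sp=0xb4
r0: callee-saved, written=True
r1: caller-saved, written=True
r2: caller-saved, written=True
r4: callee-saved, written=False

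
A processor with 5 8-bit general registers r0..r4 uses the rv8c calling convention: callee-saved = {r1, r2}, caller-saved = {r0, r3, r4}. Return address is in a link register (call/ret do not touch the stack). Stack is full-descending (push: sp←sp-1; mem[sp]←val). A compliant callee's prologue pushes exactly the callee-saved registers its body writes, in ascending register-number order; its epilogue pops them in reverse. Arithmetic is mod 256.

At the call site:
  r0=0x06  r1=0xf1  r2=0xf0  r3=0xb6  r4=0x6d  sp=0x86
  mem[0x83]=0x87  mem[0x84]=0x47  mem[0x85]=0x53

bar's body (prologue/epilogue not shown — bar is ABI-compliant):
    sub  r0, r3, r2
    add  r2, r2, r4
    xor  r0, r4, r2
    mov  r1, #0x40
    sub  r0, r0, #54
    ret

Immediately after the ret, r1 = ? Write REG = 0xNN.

prologue: push r1 -> mem[0x85]=0xf1, sp=0x85
prologue: push r2 -> mem[0x84]=0xf0, sp=0x84
body[0] sub  r0, r3, r2 -> r0=0xc6
body[1] add  r2, r2, r4 -> r2=0x5d
body[2] xor  r0, r4, r2 -> r0=0x30
body[3] mov  r1, #0x40 -> r1=0x40
body[4] sub  r0, r0, #54 -> r0=0xfa
epilogue: pop r2=0xf0, sp=0x85
epilogue: pop r1=0xf1, sp=0x86
r1 is callee-saved -> restored

REG = 0xf1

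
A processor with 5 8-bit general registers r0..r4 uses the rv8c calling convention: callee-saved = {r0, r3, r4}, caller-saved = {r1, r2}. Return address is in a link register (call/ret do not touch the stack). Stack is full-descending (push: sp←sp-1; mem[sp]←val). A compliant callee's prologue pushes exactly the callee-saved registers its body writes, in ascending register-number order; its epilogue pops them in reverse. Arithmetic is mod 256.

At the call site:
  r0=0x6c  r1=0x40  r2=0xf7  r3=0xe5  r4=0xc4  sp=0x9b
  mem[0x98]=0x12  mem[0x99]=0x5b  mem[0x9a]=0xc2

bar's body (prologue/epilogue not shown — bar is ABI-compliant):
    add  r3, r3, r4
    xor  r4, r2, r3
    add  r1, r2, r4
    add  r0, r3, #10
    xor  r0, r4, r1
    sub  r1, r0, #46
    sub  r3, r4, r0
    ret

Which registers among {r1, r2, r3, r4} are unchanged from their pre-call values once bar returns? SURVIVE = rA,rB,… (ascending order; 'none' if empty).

prologue: push r0 → mem[0x9a]=0x6c, sp=0x9a
prologue: push r3 → mem[0x99]=0xe5, sp=0x99
prologue: push r4 → mem[0x98]=0xc4, sp=0x98
body[0] add  r3, r3, r4 → r3=0xa9
body[1] xor  r4, r2, r3 → r4=0x5e
body[2] add  r1, r2, r4 → r1=0x55
body[3] add  r0, r3, #10 → r0=0xb3
body[4] xor  r0, r4, r1 → r0=0x0b
body[5] sub  r1, r0, #46 → r1=0xdd
body[6] sub  r3, r4, r0 → r3=0x53
epilogue: pop r4=0xc4, sp=0x99
epilogue: pop r3=0xe5, sp=0x9a
epilogue: pop r0=0x6c, sp=0x9b
r1: caller-saved, written=True
r2: caller-saved, written=False
r3: callee-saved, written=True
r4: callee-saved, written=True

SURVIVE = r2,r3,r4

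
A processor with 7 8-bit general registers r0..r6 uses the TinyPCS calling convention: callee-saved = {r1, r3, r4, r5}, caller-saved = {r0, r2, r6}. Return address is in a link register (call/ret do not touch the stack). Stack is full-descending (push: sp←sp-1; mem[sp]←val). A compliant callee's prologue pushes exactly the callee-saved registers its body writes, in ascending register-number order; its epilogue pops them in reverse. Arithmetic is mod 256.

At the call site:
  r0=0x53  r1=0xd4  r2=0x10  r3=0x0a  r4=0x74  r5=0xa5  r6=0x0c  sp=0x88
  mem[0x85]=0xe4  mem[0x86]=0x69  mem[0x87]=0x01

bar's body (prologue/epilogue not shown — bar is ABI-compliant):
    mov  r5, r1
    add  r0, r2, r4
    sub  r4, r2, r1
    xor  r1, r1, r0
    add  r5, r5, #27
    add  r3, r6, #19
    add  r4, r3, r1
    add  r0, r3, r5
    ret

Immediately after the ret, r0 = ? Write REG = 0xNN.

REG = 0x0e

prologue: push r1 -> mem[0x87]=0xd4, sp=0x87
prologue: push r3 -> mem[0x86]=0x0a, sp=0x86
prologue: push r4 -> mem[0x85]=0x74, sp=0x85
prologue: push r5 -> mem[0x84]=0xa5, sp=0x84
body[0] mov  r5, r1 -> r5=0xd4
body[1] add  r0, r2, r4 -> r0=0x84
body[2] sub  r4, r2, r1 -> r4=0x3c
body[3] xor  r1, r1, r0 -> r1=0x50
body[4] add  r5, r5, #27 -> r5=0xef
body[5] add  r3, r6, #19 -> r3=0x1f
body[6] add  r4, r3, r1 -> r4=0x6f
body[7] add  r0, r3, r5 -> r0=0x0e
epilogue: pop r5=0xa5, sp=0x85
epilogue: pop r4=0x74, sp=0x86
epilogue: pop r3=0x0a, sp=0x87
epilogue: pop r1=0xd4, sp=0x88
r0 is caller-saved -> body value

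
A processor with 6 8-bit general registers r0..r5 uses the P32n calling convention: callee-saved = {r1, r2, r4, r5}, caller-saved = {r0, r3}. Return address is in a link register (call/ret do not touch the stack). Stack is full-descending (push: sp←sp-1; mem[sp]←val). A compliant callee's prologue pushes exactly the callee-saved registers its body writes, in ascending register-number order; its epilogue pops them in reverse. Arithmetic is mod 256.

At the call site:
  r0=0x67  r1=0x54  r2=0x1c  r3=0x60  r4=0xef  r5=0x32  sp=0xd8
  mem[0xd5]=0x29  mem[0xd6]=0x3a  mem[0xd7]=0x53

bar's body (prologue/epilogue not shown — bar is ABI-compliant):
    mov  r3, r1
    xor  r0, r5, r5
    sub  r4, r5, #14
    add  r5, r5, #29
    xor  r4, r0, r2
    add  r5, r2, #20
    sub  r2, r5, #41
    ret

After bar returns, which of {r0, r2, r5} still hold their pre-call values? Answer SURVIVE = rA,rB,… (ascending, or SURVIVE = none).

prologue: push r2 → mem[0xd7]=0x1c, sp=0xd7
prologue: push r4 → mem[0xd6]=0xef, sp=0xd6
prologue: push r5 → mem[0xd5]=0x32, sp=0xd5
body[0] mov  r3, r1 → r3=0x54
body[1] xor  r0, r5, r5 → r0=0x00
body[2] sub  r4, r5, #14 → r4=0x24
body[3] add  r5, r5, #29 → r5=0x4f
body[4] xor  r4, r0, r2 → r4=0x1c
body[5] add  r5, r2, #20 → r5=0x30
body[6] sub  r2, r5, #41 → r2=0x07
epilogue: pop r5=0x32, sp=0xd6
epilogue: pop r4=0xef, sp=0xd7
epilogue: pop r2=0x1c, sp=0xd8
r0: caller-saved, written=True
r2: callee-saved, written=True
r5: callee-saved, written=True

SURVIVE = r2,r5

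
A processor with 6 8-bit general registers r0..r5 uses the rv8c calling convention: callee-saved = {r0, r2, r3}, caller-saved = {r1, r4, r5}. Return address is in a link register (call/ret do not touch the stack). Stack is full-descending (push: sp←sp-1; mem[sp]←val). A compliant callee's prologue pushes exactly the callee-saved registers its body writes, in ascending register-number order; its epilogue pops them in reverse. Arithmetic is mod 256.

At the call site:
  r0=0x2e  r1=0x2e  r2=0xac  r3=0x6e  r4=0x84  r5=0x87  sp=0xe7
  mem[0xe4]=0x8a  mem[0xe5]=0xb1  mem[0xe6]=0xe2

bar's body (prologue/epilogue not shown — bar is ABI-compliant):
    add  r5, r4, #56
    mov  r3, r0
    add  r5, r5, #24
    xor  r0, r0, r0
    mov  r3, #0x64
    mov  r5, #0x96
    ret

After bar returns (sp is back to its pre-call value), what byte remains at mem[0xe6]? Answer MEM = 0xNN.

MEM = 0x2e

prologue: push r0 -> mem[0xe6]=0x2e, sp=0xe6
prologue: push r3 -> mem[0xe5]=0x6e, sp=0xe5
body[0] add  r5, r4, #56 -> r5=0xbc
body[1] mov  r3, r0 -> r3=0x2e
body[2] add  r5, r5, #24 -> r5=0xd4
body[3] xor  r0, r0, r0 -> r0=0x00
body[4] mov  r3, #0x64 -> r3=0x64
body[5] mov  r5, #0x96 -> r5=0x96
epilogue: pop r3=0x6e, sp=0xe6
epilogue: pop r0=0x2e, sp=0xe7
prologue pushed ['r0', 'r3'] at ['0xe6', '0xe5']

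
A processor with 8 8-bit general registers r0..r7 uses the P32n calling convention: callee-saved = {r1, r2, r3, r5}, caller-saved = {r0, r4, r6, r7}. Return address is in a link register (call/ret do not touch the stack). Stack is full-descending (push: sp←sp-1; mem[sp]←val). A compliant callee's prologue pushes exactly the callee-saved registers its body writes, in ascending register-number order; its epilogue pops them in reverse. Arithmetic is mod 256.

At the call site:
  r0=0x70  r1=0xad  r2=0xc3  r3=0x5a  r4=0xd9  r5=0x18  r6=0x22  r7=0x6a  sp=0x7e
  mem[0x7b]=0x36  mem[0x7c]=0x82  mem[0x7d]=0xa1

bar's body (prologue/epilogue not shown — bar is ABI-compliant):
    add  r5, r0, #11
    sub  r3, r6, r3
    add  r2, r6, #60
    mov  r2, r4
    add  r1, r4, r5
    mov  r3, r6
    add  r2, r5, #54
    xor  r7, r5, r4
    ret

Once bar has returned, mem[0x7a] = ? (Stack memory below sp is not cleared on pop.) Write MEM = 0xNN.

prologue: push r1 → mem[0x7d]=0xad, sp=0x7d
prologue: push r2 → mem[0x7c]=0xc3, sp=0x7c
prologue: push r3 → mem[0x7b]=0x5a, sp=0x7b
prologue: push r5 → mem[0x7a]=0x18, sp=0x7a
body[0] add  r5, r0, #11 → r5=0x7b
body[1] sub  r3, r6, r3 → r3=0xc8
body[2] add  r2, r6, #60 → r2=0x5e
body[3] mov  r2, r4 → r2=0xd9
body[4] add  r1, r4, r5 → r1=0x54
body[5] mov  r3, r6 → r3=0x22
body[6] add  r2, r5, #54 → r2=0xb1
body[7] xor  r7, r5, r4 → r7=0xa2
epilogue: pop r5=0x18, sp=0x7b
epilogue: pop r3=0x5a, sp=0x7c
epilogue: pop r2=0xc3, sp=0x7d
epilogue: pop r1=0xad, sp=0x7e
prologue pushed ['r1', 'r2', 'r3', 'r5'] at ['0x7d', '0x7c', '0x7b', '0x7a']

MEM = 0x18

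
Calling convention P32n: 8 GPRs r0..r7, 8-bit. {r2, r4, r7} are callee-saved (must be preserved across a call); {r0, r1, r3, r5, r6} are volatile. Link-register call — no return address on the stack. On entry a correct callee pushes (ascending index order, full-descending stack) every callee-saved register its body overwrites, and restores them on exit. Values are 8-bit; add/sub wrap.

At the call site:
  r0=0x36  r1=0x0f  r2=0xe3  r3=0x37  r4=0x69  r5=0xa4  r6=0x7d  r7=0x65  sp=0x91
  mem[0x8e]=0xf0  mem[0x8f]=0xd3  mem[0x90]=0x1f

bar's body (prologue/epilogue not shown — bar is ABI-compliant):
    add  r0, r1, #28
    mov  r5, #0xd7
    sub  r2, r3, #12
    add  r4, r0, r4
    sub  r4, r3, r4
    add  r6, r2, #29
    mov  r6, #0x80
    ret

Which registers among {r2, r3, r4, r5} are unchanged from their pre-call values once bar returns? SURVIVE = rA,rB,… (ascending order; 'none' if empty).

prologue: push r2 -> mem[0x90]=0xe3, sp=0x90
prologue: push r4 -> mem[0x8f]=0x69, sp=0x8f
body[0] add  r0, r1, #28 -> r0=0x2b
body[1] mov  r5, #0xd7 -> r5=0xd7
body[2] sub  r2, r3, #12 -> r2=0x2b
body[3] add  r4, r0, r4 -> r4=0x94
body[4] sub  r4, r3, r4 -> r4=0xa3
body[5] add  r6, r2, #29 -> r6=0x48
body[6] mov  r6, #0x80 -> r6=0x80
epilogue: pop r4=0x69, sp=0x90
epilogue: pop r2=0xe3, sp=0x91
r2: callee-saved, written=True
r3: caller-saved, written=False
r4: callee-saved, written=True
r5: caller-saved, written=True

SURVIVE = r2,r3,r4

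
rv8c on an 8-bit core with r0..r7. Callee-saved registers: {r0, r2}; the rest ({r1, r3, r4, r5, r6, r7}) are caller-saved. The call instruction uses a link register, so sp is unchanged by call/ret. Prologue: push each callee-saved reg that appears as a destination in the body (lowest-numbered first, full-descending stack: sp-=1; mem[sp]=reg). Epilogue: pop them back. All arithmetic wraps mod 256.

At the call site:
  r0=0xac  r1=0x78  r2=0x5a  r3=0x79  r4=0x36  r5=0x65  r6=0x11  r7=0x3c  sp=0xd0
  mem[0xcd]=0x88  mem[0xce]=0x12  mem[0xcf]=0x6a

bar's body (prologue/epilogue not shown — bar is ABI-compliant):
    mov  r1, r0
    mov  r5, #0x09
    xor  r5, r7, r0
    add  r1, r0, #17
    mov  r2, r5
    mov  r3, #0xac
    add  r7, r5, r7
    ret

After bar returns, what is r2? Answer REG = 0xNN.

REG = 0x5a

prologue: push r2 -> mem[0xcf]=0x5a, sp=0xcf
body[0] mov  r1, r0 -> r1=0xac
body[1] mov  r5, #0x09 -> r5=0x09
body[2] xor  r5, r7, r0 -> r5=0x90
body[3] add  r1, r0, #17 -> r1=0xbd
body[4] mov  r2, r5 -> r2=0x90
body[5] mov  r3, #0xac -> r3=0xac
body[6] add  r7, r5, r7 -> r7=0xcc
epilogue: pop r2=0x5a, sp=0xd0
r2 is callee-saved -> restored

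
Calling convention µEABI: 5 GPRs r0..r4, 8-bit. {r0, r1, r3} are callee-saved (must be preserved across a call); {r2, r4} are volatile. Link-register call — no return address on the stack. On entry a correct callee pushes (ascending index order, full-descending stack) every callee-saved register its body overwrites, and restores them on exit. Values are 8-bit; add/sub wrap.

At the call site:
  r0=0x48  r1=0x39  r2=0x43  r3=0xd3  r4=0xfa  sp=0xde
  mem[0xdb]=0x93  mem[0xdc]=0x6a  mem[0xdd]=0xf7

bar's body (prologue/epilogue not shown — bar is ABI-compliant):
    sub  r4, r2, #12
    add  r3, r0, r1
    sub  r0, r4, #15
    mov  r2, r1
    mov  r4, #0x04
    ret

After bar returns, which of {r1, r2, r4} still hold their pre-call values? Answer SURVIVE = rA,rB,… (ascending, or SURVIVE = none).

prologue: push r0 -> mem[0xdd]=0x48, sp=0xdd
prologue: push r3 -> mem[0xdc]=0xd3, sp=0xdc
body[0] sub  r4, r2, #12 -> r4=0x37
body[1] add  r3, r0, r1 -> r3=0x81
body[2] sub  r0, r4, #15 -> r0=0x28
body[3] mov  r2, r1 -> r2=0x39
body[4] mov  r4, #0x04 -> r4=0x04
epilogue: pop r3=0xd3, sp=0xdd
epilogue: pop r0=0x48, sp=0xde
r1: callee-saved, written=False
r2: caller-saved, written=True
r4: caller-saved, written=True

SURVIVE = r1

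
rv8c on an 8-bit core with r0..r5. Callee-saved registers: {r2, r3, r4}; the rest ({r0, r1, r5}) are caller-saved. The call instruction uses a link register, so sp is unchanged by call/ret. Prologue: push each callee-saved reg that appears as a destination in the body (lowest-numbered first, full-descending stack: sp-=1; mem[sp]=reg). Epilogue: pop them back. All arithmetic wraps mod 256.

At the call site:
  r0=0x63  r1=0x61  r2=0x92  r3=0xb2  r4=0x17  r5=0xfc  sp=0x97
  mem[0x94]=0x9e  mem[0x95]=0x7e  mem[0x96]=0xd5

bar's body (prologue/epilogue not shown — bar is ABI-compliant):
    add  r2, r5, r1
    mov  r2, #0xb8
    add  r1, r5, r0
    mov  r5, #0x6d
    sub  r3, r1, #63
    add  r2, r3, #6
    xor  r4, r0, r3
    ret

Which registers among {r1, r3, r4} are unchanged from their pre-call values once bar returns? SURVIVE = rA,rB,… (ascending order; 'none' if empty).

prologue: push r2 → mem[0x96]=0x92, sp=0x96
prologue: push r3 → mem[0x95]=0xb2, sp=0x95
prologue: push r4 → mem[0x94]=0x17, sp=0x94
body[0] add  r2, r5, r1 → r2=0x5d
body[1] mov  r2, #0xb8 → r2=0xb8
body[2] add  r1, r5, r0 → r1=0x5f
body[3] mov  r5, #0x6d → r5=0x6d
body[4] sub  r3, r1, #63 → r3=0x20
body[5] add  r2, r3, #6 → r2=0x26
body[6] xor  r4, r0, r3 → r4=0x43
epilogue: pop r4=0x17, sp=0x95
epilogue: pop r3=0xb2, sp=0x96
epilogue: pop r2=0x92, sp=0x97
r1: caller-saved, written=True
r3: callee-saved, written=True
r4: callee-saved, written=True

SURVIVE = r3,r4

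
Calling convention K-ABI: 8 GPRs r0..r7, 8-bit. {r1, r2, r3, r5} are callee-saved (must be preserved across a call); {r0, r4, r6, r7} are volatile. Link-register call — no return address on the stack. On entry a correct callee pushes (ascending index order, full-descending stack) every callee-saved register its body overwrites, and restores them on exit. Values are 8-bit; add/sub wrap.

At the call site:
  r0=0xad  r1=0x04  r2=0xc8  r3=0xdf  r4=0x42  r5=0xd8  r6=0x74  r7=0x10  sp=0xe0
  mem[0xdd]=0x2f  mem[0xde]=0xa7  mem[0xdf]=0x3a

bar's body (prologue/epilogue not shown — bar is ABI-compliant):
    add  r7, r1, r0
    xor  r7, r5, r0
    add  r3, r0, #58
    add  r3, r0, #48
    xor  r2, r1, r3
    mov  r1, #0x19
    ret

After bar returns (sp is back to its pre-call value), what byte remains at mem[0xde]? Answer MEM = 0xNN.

MEM = 0xc8

prologue: push r1 -> mem[0xdf]=0x04, sp=0xdf
prologue: push r2 -> mem[0xde]=0xc8, sp=0xde
prologue: push r3 -> mem[0xdd]=0xdf, sp=0xdd
body[0] add  r7, r1, r0 -> r7=0xb1
body[1] xor  r7, r5, r0 -> r7=0x75
body[2] add  r3, r0, #58 -> r3=0xe7
body[3] add  r3, r0, #48 -> r3=0xdd
body[4] xor  r2, r1, r3 -> r2=0xd9
body[5] mov  r1, #0x19 -> r1=0x19
epilogue: pop r3=0xdf, sp=0xde
epilogue: pop r2=0xc8, sp=0xdf
epilogue: pop r1=0x04, sp=0xe0
prologue pushed ['r1', 'r2', 'r3'] at ['0xdf', '0xde', '0xdd']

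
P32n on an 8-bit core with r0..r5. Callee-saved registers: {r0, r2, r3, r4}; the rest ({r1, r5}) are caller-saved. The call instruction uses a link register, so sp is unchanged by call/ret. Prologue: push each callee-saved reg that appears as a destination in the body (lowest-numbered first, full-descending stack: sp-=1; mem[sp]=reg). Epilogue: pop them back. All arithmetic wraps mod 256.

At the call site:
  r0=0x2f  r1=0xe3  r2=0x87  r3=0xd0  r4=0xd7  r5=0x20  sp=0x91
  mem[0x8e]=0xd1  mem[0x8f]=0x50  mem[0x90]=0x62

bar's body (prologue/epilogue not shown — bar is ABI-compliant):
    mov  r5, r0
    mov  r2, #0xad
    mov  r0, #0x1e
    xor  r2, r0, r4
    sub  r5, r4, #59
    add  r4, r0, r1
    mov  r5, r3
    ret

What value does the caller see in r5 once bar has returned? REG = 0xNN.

prologue: push r0 -> mem[0x90]=0x2f, sp=0x90
prologue: push r2 -> mem[0x8f]=0x87, sp=0x8f
prologue: push r4 -> mem[0x8e]=0xd7, sp=0x8e
body[0] mov  r5, r0 -> r5=0x2f
body[1] mov  r2, #0xad -> r2=0xad
body[2] mov  r0, #0x1e -> r0=0x1e
body[3] xor  r2, r0, r4 -> r2=0xc9
body[4] sub  r5, r4, #59 -> r5=0x9c
body[5] add  r4, r0, r1 -> r4=0x01
body[6] mov  r5, r3 -> r5=0xd0
epilogue: pop r4=0xd7, sp=0x8f
epilogue: pop r2=0x87, sp=0x90
epilogue: pop r0=0x2f, sp=0x91
r5 is caller-saved -> body value

REG = 0xd0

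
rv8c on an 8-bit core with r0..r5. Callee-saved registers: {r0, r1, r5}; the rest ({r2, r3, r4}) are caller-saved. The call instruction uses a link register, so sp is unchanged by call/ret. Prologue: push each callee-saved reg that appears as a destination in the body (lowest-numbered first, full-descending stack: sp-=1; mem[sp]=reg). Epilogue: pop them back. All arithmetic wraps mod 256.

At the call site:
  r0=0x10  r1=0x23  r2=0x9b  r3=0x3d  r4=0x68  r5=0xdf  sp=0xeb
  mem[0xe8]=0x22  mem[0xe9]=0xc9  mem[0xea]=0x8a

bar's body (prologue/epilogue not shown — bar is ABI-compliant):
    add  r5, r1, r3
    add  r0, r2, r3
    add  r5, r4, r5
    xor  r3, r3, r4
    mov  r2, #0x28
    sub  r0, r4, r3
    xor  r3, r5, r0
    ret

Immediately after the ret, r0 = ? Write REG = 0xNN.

REG = 0x10

prologue: push r0 → mem[0xea]=0x10, sp=0xea
prologue: push r5 → mem[0xe9]=0xdf, sp=0xe9
body[0] add  r5, r1, r3 → r5=0x60
body[1] add  r0, r2, r3 → r0=0xd8
body[2] add  r5, r4, r5 → r5=0xc8
body[3] xor  r3, r3, r4 → r3=0x55
body[4] mov  r2, #0x28 → r2=0x28
body[5] sub  r0, r4, r3 → r0=0x13
body[6] xor  r3, r5, r0 → r3=0xdb
epilogue: pop r5=0xdf, sp=0xea
epilogue: pop r0=0x10, sp=0xeb
r0 is callee-saved → restored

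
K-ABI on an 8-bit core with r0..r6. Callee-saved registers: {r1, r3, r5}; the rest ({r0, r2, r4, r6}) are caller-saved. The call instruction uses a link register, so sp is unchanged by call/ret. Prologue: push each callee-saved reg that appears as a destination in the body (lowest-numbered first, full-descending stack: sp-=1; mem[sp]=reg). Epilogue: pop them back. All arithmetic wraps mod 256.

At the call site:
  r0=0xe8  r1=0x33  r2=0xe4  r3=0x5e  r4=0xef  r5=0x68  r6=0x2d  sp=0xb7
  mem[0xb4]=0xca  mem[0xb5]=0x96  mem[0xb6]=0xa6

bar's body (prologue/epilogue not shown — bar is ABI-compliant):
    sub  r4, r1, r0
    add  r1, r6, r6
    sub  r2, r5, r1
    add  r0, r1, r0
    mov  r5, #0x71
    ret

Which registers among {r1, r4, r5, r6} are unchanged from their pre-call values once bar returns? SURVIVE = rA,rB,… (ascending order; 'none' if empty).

SURVIVE = r1,r5,r6

prologue: push r1 → mem[0xb6]=0x33, sp=0xb6
prologue: push r5 → mem[0xb5]=0x68, sp=0xb5
body[0] sub  r4, r1, r0 → r4=0x4b
body[1] add  r1, r6, r6 → r1=0x5a
body[2] sub  r2, r5, r1 → r2=0x0e
body[3] add  r0, r1, r0 → r0=0x42
body[4] mov  r5, #0x71 → r5=0x71
epilogue: pop r5=0x68, sp=0xb6
epilogue: pop r1=0x33, sp=0xb7
r1: callee-saved, written=True
r4: caller-saved, written=True
r5: callee-saved, written=True
r6: caller-saved, written=False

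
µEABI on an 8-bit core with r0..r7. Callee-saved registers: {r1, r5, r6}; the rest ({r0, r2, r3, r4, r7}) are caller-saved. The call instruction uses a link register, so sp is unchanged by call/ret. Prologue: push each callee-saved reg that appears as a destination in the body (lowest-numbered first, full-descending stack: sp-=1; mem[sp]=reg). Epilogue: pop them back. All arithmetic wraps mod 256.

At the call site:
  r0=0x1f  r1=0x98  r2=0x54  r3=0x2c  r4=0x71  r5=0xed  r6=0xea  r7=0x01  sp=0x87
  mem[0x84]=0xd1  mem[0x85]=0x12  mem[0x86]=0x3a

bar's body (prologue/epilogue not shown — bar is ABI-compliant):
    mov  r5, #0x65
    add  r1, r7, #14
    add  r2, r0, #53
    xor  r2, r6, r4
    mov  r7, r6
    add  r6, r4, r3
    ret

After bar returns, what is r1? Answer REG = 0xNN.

REG = 0x98

prologue: push r1 -> mem[0x86]=0x98, sp=0x86
prologue: push r5 -> mem[0x85]=0xed, sp=0x85
prologue: push r6 -> mem[0x84]=0xea, sp=0x84
body[0] mov  r5, #0x65 -> r5=0x65
body[1] add  r1, r7, #14 -> r1=0x0f
body[2] add  r2, r0, #53 -> r2=0x54
body[3] xor  r2, r6, r4 -> r2=0x9b
body[4] mov  r7, r6 -> r7=0xea
body[5] add  r6, r4, r3 -> r6=0x9d
epilogue: pop r6=0xea, sp=0x85
epilogue: pop r5=0xed, sp=0x86
epilogue: pop r1=0x98, sp=0x87
r1 is callee-saved -> restored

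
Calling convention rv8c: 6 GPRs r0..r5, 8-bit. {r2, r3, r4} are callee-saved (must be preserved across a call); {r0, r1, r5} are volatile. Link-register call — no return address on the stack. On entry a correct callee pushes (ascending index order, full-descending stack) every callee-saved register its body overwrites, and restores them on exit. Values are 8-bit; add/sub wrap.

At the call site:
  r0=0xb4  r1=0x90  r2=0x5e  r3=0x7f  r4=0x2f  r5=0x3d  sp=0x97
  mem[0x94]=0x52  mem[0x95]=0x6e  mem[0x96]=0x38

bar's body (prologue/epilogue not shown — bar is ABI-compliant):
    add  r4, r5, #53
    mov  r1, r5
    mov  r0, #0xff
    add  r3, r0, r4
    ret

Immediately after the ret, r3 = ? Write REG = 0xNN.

prologue: push r3 -> mem[0x96]=0x7f, sp=0x96
prologue: push r4 -> mem[0x95]=0x2f, sp=0x95
body[0] add  r4, r5, #53 -> r4=0x72
body[1] mov  r1, r5 -> r1=0x3d
body[2] mov  r0, #0xff -> r0=0xff
body[3] add  r3, r0, r4 -> r3=0x71
epilogue: pop r4=0x2f, sp=0x96
epilogue: pop r3=0x7f, sp=0x97
r3 is callee-saved -> restored

REG = 0x7f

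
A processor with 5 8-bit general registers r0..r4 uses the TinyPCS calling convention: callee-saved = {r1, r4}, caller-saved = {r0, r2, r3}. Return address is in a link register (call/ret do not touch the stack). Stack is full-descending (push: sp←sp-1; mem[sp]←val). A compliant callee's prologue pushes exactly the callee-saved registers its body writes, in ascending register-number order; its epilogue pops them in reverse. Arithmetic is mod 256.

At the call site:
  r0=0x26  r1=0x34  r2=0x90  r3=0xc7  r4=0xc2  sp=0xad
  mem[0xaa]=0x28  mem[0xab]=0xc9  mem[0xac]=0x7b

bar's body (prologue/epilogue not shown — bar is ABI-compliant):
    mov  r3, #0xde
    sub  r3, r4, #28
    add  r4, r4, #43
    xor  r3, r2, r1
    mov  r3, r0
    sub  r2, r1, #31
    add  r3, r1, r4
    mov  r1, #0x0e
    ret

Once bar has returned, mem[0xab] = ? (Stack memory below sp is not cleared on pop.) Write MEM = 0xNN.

MEM = 0xc2

prologue: push r1 -> mem[0xac]=0x34, sp=0xac
prologue: push r4 -> mem[0xab]=0xc2, sp=0xab
body[0] mov  r3, #0xde -> r3=0xde
body[1] sub  r3, r4, #28 -> r3=0xa6
body[2] add  r4, r4, #43 -> r4=0xed
body[3] xor  r3, r2, r1 -> r3=0xa4
body[4] mov  r3, r0 -> r3=0x26
body[5] sub  r2, r1, #31 -> r2=0x15
body[6] add  r3, r1, r4 -> r3=0x21
body[7] mov  r1, #0x0e -> r1=0x0e
epilogue: pop r4=0xc2, sp=0xac
epilogue: pop r1=0x34, sp=0xad
prologue pushed ['r1', 'r4'] at ['0xac', '0xab']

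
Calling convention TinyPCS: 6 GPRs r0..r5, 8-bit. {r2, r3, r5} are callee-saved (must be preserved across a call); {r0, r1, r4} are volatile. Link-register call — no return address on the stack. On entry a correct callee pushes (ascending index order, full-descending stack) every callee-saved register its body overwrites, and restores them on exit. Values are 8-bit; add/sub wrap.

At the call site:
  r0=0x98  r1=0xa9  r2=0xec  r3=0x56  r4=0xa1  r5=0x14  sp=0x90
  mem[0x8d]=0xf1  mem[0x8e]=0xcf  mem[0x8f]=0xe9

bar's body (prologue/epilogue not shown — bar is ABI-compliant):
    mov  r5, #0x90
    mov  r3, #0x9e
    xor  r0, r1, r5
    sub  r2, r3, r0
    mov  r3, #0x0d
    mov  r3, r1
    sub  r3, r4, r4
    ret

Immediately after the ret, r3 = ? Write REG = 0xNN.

REG = 0x56

prologue: push r2 -> mem[0x8f]=0xec, sp=0x8f
prologue: push r3 -> mem[0x8e]=0x56, sp=0x8e
prologue: push r5 -> mem[0x8d]=0x14, sp=0x8d
body[0] mov  r5, #0x90 -> r5=0x90
body[1] mov  r3, #0x9e -> r3=0x9e
body[2] xor  r0, r1, r5 -> r0=0x39
body[3] sub  r2, r3, r0 -> r2=0x65
body[4] mov  r3, #0x0d -> r3=0x0d
body[5] mov  r3, r1 -> r3=0xa9
body[6] sub  r3, r4, r4 -> r3=0x00
epilogue: pop r5=0x14, sp=0x8e
epilogue: pop r3=0x56, sp=0x8f
epilogue: pop r2=0xec, sp=0x90
r3 is callee-saved -> restored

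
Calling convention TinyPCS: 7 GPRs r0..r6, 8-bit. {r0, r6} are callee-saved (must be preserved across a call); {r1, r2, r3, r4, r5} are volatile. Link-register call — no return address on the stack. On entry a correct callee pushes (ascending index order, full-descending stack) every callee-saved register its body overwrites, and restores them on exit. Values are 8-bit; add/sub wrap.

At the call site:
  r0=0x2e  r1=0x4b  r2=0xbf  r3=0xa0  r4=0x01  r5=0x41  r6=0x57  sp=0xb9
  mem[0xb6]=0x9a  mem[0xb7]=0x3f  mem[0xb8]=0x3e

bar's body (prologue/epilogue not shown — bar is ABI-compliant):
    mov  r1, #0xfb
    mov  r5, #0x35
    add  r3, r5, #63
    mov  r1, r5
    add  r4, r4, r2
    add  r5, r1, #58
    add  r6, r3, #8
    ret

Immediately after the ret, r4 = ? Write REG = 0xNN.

REG = 0xc0

prologue: push r6 → mem[0xb8]=0x57, sp=0xb8
body[0] mov  r1, #0xfb → r1=0xfb
body[1] mov  r5, #0x35 → r5=0x35
body[2] add  r3, r5, #63 → r3=0x74
body[3] mov  r1, r5 → r1=0x35
body[4] add  r4, r4, r2 → r4=0xc0
body[5] add  r5, r1, #58 → r5=0x6f
body[6] add  r6, r3, #8 → r6=0x7c
epilogue: pop r6=0x57, sp=0xb9
r4 is caller-saved → body value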